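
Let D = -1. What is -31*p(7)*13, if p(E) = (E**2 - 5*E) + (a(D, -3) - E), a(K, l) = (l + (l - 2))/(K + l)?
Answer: -3627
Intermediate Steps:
a(K, l) = (-2 + 2*l)/(K + l) (a(K, l) = (l + (-2 + l))/(K + l) = (-2 + 2*l)/(K + l))
p(E) = 2 + E**2 - 6*E (p(E) = (E**2 - 5*E) + (2*(-1 - 3)/(-1 - 3) - E) = (E**2 - 5*E) + (2*(-4)/(-4) - E) = (E**2 - 5*E) + (2*(-1/4)*(-4) - E) = (E**2 - 5*E) + (2 - E) = 2 + E**2 - 6*E)
-31*p(7)*13 = -31*(2 + 7**2 - 6*7)*13 = -31*(2 + 49 - 42)*13 = -31*9*13 = -279*13 = -3627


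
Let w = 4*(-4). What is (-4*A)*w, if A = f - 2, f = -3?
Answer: -320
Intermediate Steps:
w = -16
A = -5 (A = -3 - 2 = -5)
(-4*A)*w = -4*(-5)*(-16) = 20*(-16) = -320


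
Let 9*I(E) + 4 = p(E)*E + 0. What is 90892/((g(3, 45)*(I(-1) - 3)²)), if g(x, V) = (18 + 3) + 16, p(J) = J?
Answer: 204507/925 ≈ 221.09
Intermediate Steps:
g(x, V) = 37 (g(x, V) = 21 + 16 = 37)
I(E) = -4/9 + E²/9 (I(E) = -4/9 + (E*E + 0)/9 = -4/9 + (E² + 0)/9 = -4/9 + E²/9)
90892/((g(3, 45)*(I(-1) - 3)²)) = 90892/((37*((-4/9 + (⅑)*(-1)²) - 3)²)) = 90892/((37*((-4/9 + (⅑)*1) - 3)²)) = 90892/((37*((-4/9 + ⅑) - 3)²)) = 90892/((37*(-⅓ - 3)²)) = 90892/((37*(-10/3)²)) = 90892/((37*(100/9))) = 90892/(3700/9) = 90892*(9/3700) = 204507/925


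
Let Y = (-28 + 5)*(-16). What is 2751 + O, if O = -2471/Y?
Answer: 1009897/368 ≈ 2744.3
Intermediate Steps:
Y = 368 (Y = -23*(-16) = 368)
O = -2471/368 ≈ -6.7147
2751 + O = 2751 - 2471/368 = 1009897/368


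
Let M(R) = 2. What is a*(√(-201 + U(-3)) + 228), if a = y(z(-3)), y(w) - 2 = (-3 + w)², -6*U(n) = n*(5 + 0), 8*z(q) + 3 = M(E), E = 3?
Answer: 42921/16 + 753*I*√794/128 ≈ 2682.6 + 165.77*I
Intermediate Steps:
z(q) = -⅛ (z(q) = -3/8 + (⅛)*2 = -3/8 + ¼ = -⅛)
U(n) = -5*n/6 (U(n) = -n*(5 + 0)/6 = -n*5/6 = -5*n/6)
y(w) = 2 + (-3 + w)²
a = 753/64 (a = 2 + (-3 - ⅛)² = 2 + (-25/8)² = 2 + 625/64 = 753/64 ≈ 11.766)
a*(√(-201 + U(-3)) + 228) = 753*(√(-201 - ⅚*(-3)) + 228)/64 = 753*(√(-201 + 5/2) + 228)/64 = 753*(√(-397/2) + 228)/64 = 753*(I*√794/2 + 228)/64 = 753*(228 + I*√794/2)/64 = 42921/16 + 753*I*√794/128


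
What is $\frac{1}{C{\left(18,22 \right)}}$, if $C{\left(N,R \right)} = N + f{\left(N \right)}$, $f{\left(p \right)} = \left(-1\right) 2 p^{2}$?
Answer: $- \frac{1}{630} \approx -0.0015873$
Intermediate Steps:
$f{\left(p \right)} = - 2 p^{2}$
$C{\left(N,R \right)} = N - 2 N^{2}$
$\frac{1}{C{\left(18,22 \right)}} = \frac{1}{18 \left(1 - 36\right)} = \frac{1}{18 \left(-35\right)} = \frac{1}{-630} = - \frac{1}{630}$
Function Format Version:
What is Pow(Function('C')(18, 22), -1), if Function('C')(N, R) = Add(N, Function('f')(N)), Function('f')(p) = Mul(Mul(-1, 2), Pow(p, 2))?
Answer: Rational(-1, 630) ≈ -0.0015873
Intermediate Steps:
Function('f')(p) = Mul(-2, Pow(p, 2))
Function('C')(N, R) = Add(N, Mul(-2, Pow(N, 2)))
Pow(Function('C')(18, 22), -1) = Pow(Mul(18, Add(1, Mul(-2, 18))), -1) = Pow(Mul(18, Add(1, -36)), -1) = Pow(Mul(18, -35), -1) = Pow(-630, -1) = Rational(-1, 630)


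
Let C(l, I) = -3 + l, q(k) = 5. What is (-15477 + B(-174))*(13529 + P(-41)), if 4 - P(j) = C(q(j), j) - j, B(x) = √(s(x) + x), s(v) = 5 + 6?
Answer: -208784730 + 13490*I*√163 ≈ -2.0878e+8 + 1.7223e+5*I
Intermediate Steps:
s(v) = 11
B(x) = √(11 + x)
P(j) = 2 + j (P(j) = 4 - ((-3 + 5) - j) = 4 - (2 - j) = 4 + (-2 + j) = 2 + j)
(-15477 + B(-174))*(13529 + P(-41)) = (-15477 + √(11 - 174))*(13529 + (2 - 41)) = (-15477 + √(-163))*(13529 - 39) = (-15477 + I*√163)*13490 = -208784730 + 13490*I*√163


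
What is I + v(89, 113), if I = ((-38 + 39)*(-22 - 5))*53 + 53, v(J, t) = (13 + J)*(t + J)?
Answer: 19226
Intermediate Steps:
v(J, t) = (13 + J)*(J + t)
I = -1378 (I = (1*(-27))*53 + 53 = -27*53 + 53 = -1431 + 53 = -1378)
I + v(89, 113) = -1378 + (89**2 + 13*89 + 13*113 + 89*113) = -1378 + (7921 + 1157 + 1469 + 10057) = -1378 + 20604 = 19226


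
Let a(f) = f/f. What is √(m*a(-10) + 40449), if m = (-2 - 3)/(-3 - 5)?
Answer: √647194/4 ≈ 201.12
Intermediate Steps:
a(f) = 1
m = 5/8 (m = -5/(-8) = -5*(-⅛) = 5/8 ≈ 0.62500)
√(m*a(-10) + 40449) = √((5/8)*1 + 40449) = √(5/8 + 40449) = √(323597/8) = √647194/4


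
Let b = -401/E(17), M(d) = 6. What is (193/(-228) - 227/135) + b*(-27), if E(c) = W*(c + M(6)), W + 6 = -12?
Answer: -6767941/235980 ≈ -28.680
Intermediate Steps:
W = -18 (W = -6 - 12 = -18)
E(c) = -108 - 18*c (E(c) = -18*(c + 6) = -18*(6 + c) = -108 - 18*c)
b = 401/414 (b = -401/(-108 - 18*17) = -401/(-108 - 306) = -401/(-414) = -401*(-1/414) = 401/414 ≈ 0.96860)
(193/(-228) - 227/135) + b*(-27) = (193/(-228) - 227/135) + (401/414)*(-27) = (193*(-1/228) - 227*1/135) - 1203/46 = (-193/228 - 227/135) - 1203/46 = -25937/10260 - 1203/46 = -6767941/235980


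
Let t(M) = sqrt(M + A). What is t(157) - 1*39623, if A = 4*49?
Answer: -39623 + sqrt(353) ≈ -39604.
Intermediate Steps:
A = 196
t(M) = sqrt(196 + M) (t(M) = sqrt(M + 196) = sqrt(196 + M))
t(157) - 1*39623 = sqrt(196 + 157) - 1*39623 = sqrt(353) - 39623 = -39623 + sqrt(353)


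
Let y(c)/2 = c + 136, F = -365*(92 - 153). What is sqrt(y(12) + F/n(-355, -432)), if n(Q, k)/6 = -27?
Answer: sqrt(51374)/18 ≈ 12.592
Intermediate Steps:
F = 22265 (F = -365*(-61) = 22265)
n(Q, k) = -162 (n(Q, k) = 6*(-27) = -162)
y(c) = 272 + 2*c (y(c) = 2*(c + 136) = 2*(136 + c) = 272 + 2*c)
sqrt(y(12) + F/n(-355, -432)) = sqrt((272 + 2*12) + 22265/(-162)) = sqrt((272 + 24) + 22265*(-1/162)) = sqrt(296 - 22265/162) = sqrt(25687/162) = sqrt(51374)/18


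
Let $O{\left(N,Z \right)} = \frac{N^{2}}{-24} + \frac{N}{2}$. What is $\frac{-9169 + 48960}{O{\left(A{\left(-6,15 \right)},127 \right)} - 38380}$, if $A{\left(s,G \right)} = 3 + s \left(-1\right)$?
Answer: $- \frac{318328}{307031} \approx -1.0368$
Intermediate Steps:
$A{\left(s,G \right)} = 3 - s$
$O{\left(N,Z \right)} = \frac{N}{2} - \frac{N^{2}}{24}$ ($O{\left(N,Z \right)} = N^{2} \left(- \frac{1}{24}\right) + N \frac{1}{2} = - \frac{N^{2}}{24} + \frac{N}{2} = \frac{N}{2} - \frac{N^{2}}{24}$)
$\frac{-9169 + 48960}{O{\left(A{\left(-6,15 \right)},127 \right)} - 38380} = \frac{-9169 + 48960}{\frac{\left(3 - -6\right) \left(12 - \left(3 - -6\right)\right)}{24} - 38380} = \frac{39791}{\frac{\left(3 + 6\right) \left(12 - \left(3 + 6\right)\right)}{24} - 38380} = \frac{39791}{\frac{1}{24} \cdot 9 \left(12 - 9\right) - 38380} = \frac{39791}{\frac{1}{24} \cdot 9 \cdot 3 - 38380} = \frac{39791}{\frac{9}{8} - 38380} = \frac{39791}{- \frac{307031}{8}} = 39791 \left(- \frac{8}{307031}\right) = - \frac{318328}{307031}$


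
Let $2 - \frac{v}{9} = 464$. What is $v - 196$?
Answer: $-4354$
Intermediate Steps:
$v = -4158$ ($v = 18 - 4176 = -4158$)
$v - 196 = -4158 - 196 = -4354$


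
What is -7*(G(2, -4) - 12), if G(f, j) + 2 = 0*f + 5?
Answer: 63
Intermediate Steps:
G(f, j) = 3 (G(f, j) = -2 + (0*f + 5) = -2 + (0 + 5) = -2 + 5 = 3)
-7*(G(2, -4) - 12) = -7*(3 - 12) = -7*(-9) = 63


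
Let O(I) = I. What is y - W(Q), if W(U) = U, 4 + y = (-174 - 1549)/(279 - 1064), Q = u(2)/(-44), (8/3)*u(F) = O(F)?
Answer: -247037/138160 ≈ -1.7880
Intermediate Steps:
u(F) = 3*F/8
Q = -3/176 (Q = ((3/8)*2)/(-44) = (¾)*(-1/44) = -3/176 ≈ -0.017045)
y = -1417/785 (y = -4 + (-174 - 1549)/(279 - 1064) = -4 - 1723/(-785) = -4 - 1723*(-1/785) = -4 + 1723/785 = -1417/785 ≈ -1.8051)
y - W(Q) = -1417/785 - 1*(-3/176) = -1417/785 + 3/176 = -247037/138160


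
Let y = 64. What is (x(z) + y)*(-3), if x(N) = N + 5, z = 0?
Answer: -207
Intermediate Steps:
x(N) = 5 + N
(x(z) + y)*(-3) = ((5 + 0) + 64)*(-3) = (5 + 64)*(-3) = 69*(-3) = -207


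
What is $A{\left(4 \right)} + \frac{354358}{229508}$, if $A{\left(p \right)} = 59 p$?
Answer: $\frac{27259123}{114754} \approx 237.54$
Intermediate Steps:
$A{\left(4 \right)} + \frac{354358}{229508} = 59 \cdot 4 + \frac{354358}{229508} = 236 + 354358 \cdot \frac{1}{229508} = 236 + \frac{177179}{114754} = \frac{27259123}{114754}$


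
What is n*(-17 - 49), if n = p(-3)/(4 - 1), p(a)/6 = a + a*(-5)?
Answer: -1584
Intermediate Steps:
p(a) = -24*a (p(a) = 6*(a + a*(-5)) = 6*(a - 5*a) = 6*(-4*a) = -24*a)
n = 24 (n = (-24*(-3))/(4 - 1) = 72/3 = (⅓)*72 = 24)
n*(-17 - 49) = 24*(-17 - 49) = 24*(-66) = -1584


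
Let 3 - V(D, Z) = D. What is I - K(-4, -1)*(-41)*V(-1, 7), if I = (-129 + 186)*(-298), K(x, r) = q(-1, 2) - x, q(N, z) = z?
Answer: -16002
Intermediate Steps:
K(x, r) = 2 - x
V(D, Z) = 3 - D
I = -16986 (I = 57*(-298) = -16986)
I - K(-4, -1)*(-41)*V(-1, 7) = -16986 - (2 - 1*(-4))*(-41)*(3 - 1*(-1)) = -16986 - (2 + 4)*(-41)*(3 + 1) = -16986 - 6*(-41)*4 = -16986 - (-246)*4 = -16986 - 1*(-984) = -16986 + 984 = -16002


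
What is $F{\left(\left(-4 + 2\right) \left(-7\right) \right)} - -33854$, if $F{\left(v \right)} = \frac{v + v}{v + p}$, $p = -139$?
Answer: $\frac{4231722}{125} \approx 33854.0$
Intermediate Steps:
$F{\left(v \right)} = \frac{2 v}{-139 + v}$ ($F{\left(v \right)} = \frac{v + v}{v - 139} = \frac{2 v}{-139 + v}$)
$F{\left(\left(-4 + 2\right) \left(-7\right) \right)} - -33854 = \frac{2 \left(-4 + 2\right) \left(-7\right)}{-139 + \left(-4 + 2\right) \left(-7\right)} - -33854 = \frac{2 \left(\left(-2\right) \left(-7\right)\right)}{-139 - -14} + 33854 = 2 \cdot 14 \frac{1}{-139 + 14} + 33854 = 2 \cdot 14 \frac{1}{-125} + 33854 = 2 \cdot 14 \left(- \frac{1}{125}\right) + 33854 = - \frac{28}{125} + 33854 = \frac{4231722}{125}$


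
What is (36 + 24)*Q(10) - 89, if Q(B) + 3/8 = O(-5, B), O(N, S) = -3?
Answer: -583/2 ≈ -291.50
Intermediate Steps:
Q(B) = -27/8 (Q(B) = -3/8 - 3 = -27/8)
(36 + 24)*Q(10) - 89 = (36 + 24)*(-27/8) - 89 = 60*(-27/8) - 89 = -405/2 - 89 = -583/2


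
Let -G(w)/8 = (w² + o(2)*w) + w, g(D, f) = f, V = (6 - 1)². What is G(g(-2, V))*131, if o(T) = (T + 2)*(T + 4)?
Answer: -1310000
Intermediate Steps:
o(T) = (2 + T)*(4 + T)
V = 25 (V = 5² = 25)
G(w) = -200*w - 8*w² (G(w) = -8*((w² + (8 + 2² + 6*2)*w) + w) = -8*((w² + (8 + 4 + 12)*w) + w) = -8*((w² + 24*w) + w) = -8*(w² + 25*w) = -200*w - 8*w²)
G(g(-2, V))*131 = -8*25*(25 + 25)*131 = -8*25*50*131 = -10000*131 = -1310000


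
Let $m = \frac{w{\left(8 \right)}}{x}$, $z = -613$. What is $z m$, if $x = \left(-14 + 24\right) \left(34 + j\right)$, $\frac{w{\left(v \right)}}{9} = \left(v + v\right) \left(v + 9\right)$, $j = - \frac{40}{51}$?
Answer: $- \frac{19132956}{4235} \approx -4517.8$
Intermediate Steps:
$j = - \frac{40}{51}$ ($j = \left(-40\right) \frac{1}{51} = - \frac{40}{51} \approx -0.78431$)
$w{\left(v \right)} = 18 v \left(9 + v\right)$ ($w{\left(v \right)} = 9 \left(v + v\right) \left(v + 9\right) = 9 \cdot 2 v \left(9 + v\right) = 18 v \left(9 + v\right)$)
$x = \frac{16940}{51}$ ($x = \left(-14 + 24\right) \left(34 - \frac{40}{51}\right) = 10 \cdot \frac{1694}{51} = \frac{16940}{51} \approx 332.16$)
$m = \frac{31212}{4235}$ ($m = \frac{18 \cdot 8 \left(9 + 8\right)}{\frac{16940}{51}} = 18 \cdot 8 \cdot 17 \cdot \frac{51}{16940} = 2448 \cdot \frac{51}{16940} = \frac{31212}{4235} \approx 7.37$)
$z m = \left(-613\right) \frac{31212}{4235} = - \frac{19132956}{4235}$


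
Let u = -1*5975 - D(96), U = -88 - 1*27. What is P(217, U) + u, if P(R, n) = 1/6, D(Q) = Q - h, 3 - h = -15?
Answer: -36317/6 ≈ -6052.8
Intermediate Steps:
h = 18 (h = 3 - 1*(-15) = 3 + 15 = 18)
U = -115 (U = -88 - 27 = -115)
D(Q) = -18 + Q (D(Q) = Q - 1*18 = Q - 18 = -18 + Q)
P(R, n) = 1/6
u = -6053 (u = -1*5975 - (-18 + 96) = -5975 - 1*78 = -5975 - 78 = -6053)
P(217, U) + u = 1/6 - 6053 = -36317/6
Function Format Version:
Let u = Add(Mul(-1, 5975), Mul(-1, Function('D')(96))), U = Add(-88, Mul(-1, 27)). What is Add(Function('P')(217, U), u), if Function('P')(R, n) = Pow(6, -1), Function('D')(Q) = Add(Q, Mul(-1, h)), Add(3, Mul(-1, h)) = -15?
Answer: Rational(-36317, 6) ≈ -6052.8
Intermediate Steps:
h = 18 (h = Add(3, Mul(-1, -15)) = Add(3, 15) = 18)
U = -115 (U = Add(-88, -27) = -115)
Function('D')(Q) = Add(-18, Q) (Function('D')(Q) = Add(Q, Mul(-1, 18)) = Add(Q, -18) = Add(-18, Q))
Function('P')(R, n) = Rational(1, 6)
u = -6053 (u = Add(Mul(-1, 5975), Mul(-1, Add(-18, 96))) = Add(-5975, Mul(-1, 78)) = Add(-5975, -78) = -6053)
Add(Function('P')(217, U), u) = Add(Rational(1, 6), -6053) = Rational(-36317, 6)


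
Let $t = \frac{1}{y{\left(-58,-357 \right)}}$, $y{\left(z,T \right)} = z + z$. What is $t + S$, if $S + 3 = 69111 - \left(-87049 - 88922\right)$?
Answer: $\frac{28429163}{116} \approx 2.4508 \cdot 10^{5}$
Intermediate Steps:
$y{\left(z,T \right)} = 2 z$
$t = - \frac{1}{116}$ ($t = \frac{1}{2 \left(-58\right)} = \frac{1}{-116} = - \frac{1}{116} \approx -0.0086207$)
$S = 245079$ ($S = -3 + \left(69111 - \left(-87049 - 88922\right)\right) = -3 + \left(69111 - -175971\right) = -3 + \left(69111 + 175971\right) = -3 + 245082 = 245079$)
$t + S = - \frac{1}{116} + 245079 = \frac{28429163}{116}$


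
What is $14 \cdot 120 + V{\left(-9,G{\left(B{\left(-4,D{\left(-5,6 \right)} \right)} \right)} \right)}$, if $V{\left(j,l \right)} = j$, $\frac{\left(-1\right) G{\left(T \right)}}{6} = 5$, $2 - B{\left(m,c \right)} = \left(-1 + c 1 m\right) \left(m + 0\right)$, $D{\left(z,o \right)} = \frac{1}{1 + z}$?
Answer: $1671$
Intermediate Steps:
$B{\left(m,c \right)} = 2 - m \left(-1 + c m\right)$ ($B{\left(m,c \right)} = 2 - \left(-1 + c 1 m\right) \left(m + 0\right) = 2 - \left(-1 + c m\right) m = 2 - m \left(-1 + c m\right)$)
$G{\left(T \right)} = -30$ ($G{\left(T \right)} = \left(-6\right) 5 = -30$)
$14 \cdot 120 + V{\left(-9,G{\left(B{\left(-4,D{\left(-5,6 \right)} \right)} \right)} \right)} = 14 \cdot 120 - 9 = 1680 - 9 = 1671$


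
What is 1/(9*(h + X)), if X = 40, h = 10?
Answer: 1/450 ≈ 0.0022222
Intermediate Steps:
1/(9*(h + X)) = 1/(9*(10 + 40)) = 1/(9*50) = 1/450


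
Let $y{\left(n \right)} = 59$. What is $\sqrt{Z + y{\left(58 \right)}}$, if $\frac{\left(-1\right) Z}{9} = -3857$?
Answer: $2 \sqrt{8693} \approx 186.47$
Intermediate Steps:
$Z = 34713$ ($Z = \left(-9\right) \left(-3857\right) = 34713$)
$\sqrt{Z + y{\left(58 \right)}} = \sqrt{34713 + 59} = \sqrt{34772} = 2 \sqrt{8693}$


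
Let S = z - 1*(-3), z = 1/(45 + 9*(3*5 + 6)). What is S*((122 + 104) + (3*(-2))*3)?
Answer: 5624/9 ≈ 624.89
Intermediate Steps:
z = 1/234 (z = 1/(45 + 9*(15 + 6)) = 1/(45 + 9*21) = 1/(45 + 189) = 1/234 ≈ 0.0042735)
S = 703/234 (S = 1/234 - 1*(-3) = 1/234 + 3 = 703/234 ≈ 3.0043)
S*((122 + 104) + (3*(-2))*3) = 703*((122 + 104) + (3*(-2))*3)/234 = 703*(226 - 6*3)/234 = 703*(226 - 18)/234 = (703/234)*208 = 5624/9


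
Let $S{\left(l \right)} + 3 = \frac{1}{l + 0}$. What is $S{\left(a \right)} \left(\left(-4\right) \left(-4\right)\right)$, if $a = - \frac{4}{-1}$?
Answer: $-44$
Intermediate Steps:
$a = 4$ ($a = \left(-4\right) \left(-1\right) = 4$)
$S{\left(l \right)} = -3 + \frac{1}{l}$ ($S{\left(l \right)} = -3 + \frac{1}{l + 0} = -3 + \frac{1}{l}$)
$S{\left(a \right)} \left(\left(-4\right) \left(-4\right)\right) = \left(-3 + \frac{1}{4}\right) \left(\left(-4\right) \left(-4\right)\right) = \left(-3 + \frac{1}{4}\right) 16 = \left(- \frac{11}{4}\right) 16 = -44$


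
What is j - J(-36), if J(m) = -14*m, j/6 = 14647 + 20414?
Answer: 209862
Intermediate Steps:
j = 210366 (j = 6*(14647 + 20414) = 6*35061 = 210366)
j - J(-36) = 210366 - (-14)*(-36) = 210366 - 1*504 = 210366 - 504 = 209862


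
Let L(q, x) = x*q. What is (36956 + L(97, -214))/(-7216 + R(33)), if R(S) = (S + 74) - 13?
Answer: -8099/3561 ≈ -2.2744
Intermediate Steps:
L(q, x) = q*x
R(S) = 61 + S (R(S) = (74 + S) - 13 = 61 + S)
(36956 + L(97, -214))/(-7216 + R(33)) = (36956 + 97*(-214))/(-7216 + (61 + 33)) = (36956 - 20758)/(-7216 + 94) = 16198/(-7122) = 16198*(-1/7122) = -8099/3561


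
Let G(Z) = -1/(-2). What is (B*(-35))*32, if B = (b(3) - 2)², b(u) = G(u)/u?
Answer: -33880/9 ≈ -3764.4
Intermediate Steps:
G(Z) = ½ (G(Z) = -1*(-½) = ½)
b(u) = 1/(2*u)
B = 121/36 (B = ((½)/3 - 2)² = ((½)*(⅓) - 2)² = (⅙ - 2)² = (-11/6)² = 121/36 ≈ 3.3611)
(B*(-35))*32 = ((121/36)*(-35))*32 = -4235/36*32 = -33880/9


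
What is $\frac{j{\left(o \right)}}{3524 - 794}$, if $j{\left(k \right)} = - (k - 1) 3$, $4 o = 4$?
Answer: $0$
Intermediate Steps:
$o = 1$ ($o = \frac{1}{4} \cdot 4 = 1$)
$j{\left(k \right)} = 3 - 3 k$ ($j{\left(k \right)} = - (-1 + k) 3 = \left(1 - k\right) 3 = 3 - 3 k$)
$\frac{j{\left(o \right)}}{3524 - 794} = \frac{3 - 3}{3524 - 794} = \frac{0}{2730} = 0 \cdot \frac{1}{2730} = 0$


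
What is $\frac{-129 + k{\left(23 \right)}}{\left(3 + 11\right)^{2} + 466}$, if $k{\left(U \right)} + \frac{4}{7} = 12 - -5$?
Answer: $- \frac{394}{2317} \approx -0.17005$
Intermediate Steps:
$k{\left(U \right)} = \frac{115}{7}$ ($k{\left(U \right)} = - \frac{4}{7} + \left(12 - -5\right) = - \frac{4}{7} + \left(12 + 5\right) = - \frac{4}{7} + 17 = \frac{115}{7}$)
$\frac{-129 + k{\left(23 \right)}}{\left(3 + 11\right)^{2} + 466} = \frac{-129 + \frac{115}{7}}{\left(3 + 11\right)^{2} + 466} = - \frac{788}{7 \left(14^{2} + 466\right)} = - \frac{788}{7 \left(196 + 466\right)} = - \frac{788}{7 \cdot 662} = \left(- \frac{788}{7}\right) \frac{1}{662} = - \frac{394}{2317}$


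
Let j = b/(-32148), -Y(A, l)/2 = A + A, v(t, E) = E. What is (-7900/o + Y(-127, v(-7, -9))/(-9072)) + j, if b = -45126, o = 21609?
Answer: 682258561/694686132 ≈ 0.98211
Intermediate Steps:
Y(A, l) = -4*A (Y(A, l) = -2*(A + A) = -4*A)
j = 2507/1786 (j = -45126/(-32148) = -45126*(-1/32148) = 2507/1786 ≈ 1.4037)
(-7900/o + Y(-127, v(-7, -9))/(-9072)) + j = (-7900/21609 - 4*(-127)/(-9072)) + 2507/1786 = (-7900*1/21609 + 508*(-1/9072)) + 2507/1786 = (-7900/21609 - 127/2268) + 2507/1786 = -327961/777924 + 2507/1786 = 682258561/694686132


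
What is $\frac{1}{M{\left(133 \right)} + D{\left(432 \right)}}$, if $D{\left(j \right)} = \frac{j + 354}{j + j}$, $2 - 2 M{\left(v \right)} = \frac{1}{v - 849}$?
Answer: $\frac{25776}{49243} \approx 0.52345$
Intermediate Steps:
$M{\left(v \right)} = 1 - \frac{1}{2 \left(-849 + v\right)}$ ($M{\left(v \right)} = 1 - \frac{1}{2 \left(v - 849\right)} = 1 - \frac{1}{2 \left(-849 + v\right)}$)
$D{\left(j \right)} = \frac{354 + j}{2 j}$
$\frac{1}{M{\left(133 \right)} + D{\left(432 \right)}} = \frac{1}{\frac{- \frac{1699}{2} + 133}{-849 + 133} + \frac{354 + 432}{2 \cdot 432}} = \frac{1}{\frac{1}{-716} \left(- \frac{1433}{2}\right) + \frac{1}{2} \cdot \frac{1}{432} \cdot 786} = \frac{1}{\left(- \frac{1}{716}\right) \left(- \frac{1433}{2}\right) + \frac{131}{144}} = \frac{1}{\frac{1433}{1432} + \frac{131}{144}} = \frac{1}{\frac{49243}{25776}} = \frac{25776}{49243}$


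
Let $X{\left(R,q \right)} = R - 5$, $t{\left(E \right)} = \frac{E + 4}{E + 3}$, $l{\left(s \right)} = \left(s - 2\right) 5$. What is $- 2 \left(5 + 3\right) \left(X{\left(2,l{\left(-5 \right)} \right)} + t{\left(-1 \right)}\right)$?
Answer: $24$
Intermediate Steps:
$l{\left(s \right)} = -10 + 5 s$ ($l{\left(s \right)} = \left(-2 + s\right) 5 = -10 + 5 s$)
$t{\left(E \right)} = \frac{4 + E}{3 + E}$
$X{\left(R,q \right)} = -5 + R$
$- 2 \left(5 + 3\right) \left(X{\left(2,l{\left(-5 \right)} \right)} + t{\left(-1 \right)}\right) = - 2 \left(5 + 3\right) \left(\left(-5 + 2\right) + \frac{4 - 1}{3 - 1}\right) = \left(-2\right) 8 \left(-3 + \frac{1}{2} \cdot 3\right) = - 16 \left(-3 + \frac{1}{2} \cdot 3\right) = - 16 \left(-3 + \frac{3}{2}\right) = \left(-16\right) \left(- \frac{3}{2}\right) = 24$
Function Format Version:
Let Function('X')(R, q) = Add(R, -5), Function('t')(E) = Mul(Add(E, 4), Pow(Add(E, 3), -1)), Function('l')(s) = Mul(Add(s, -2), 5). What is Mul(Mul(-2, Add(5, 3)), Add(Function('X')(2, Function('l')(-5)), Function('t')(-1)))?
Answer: 24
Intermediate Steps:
Function('l')(s) = Add(-10, Mul(5, s)) (Function('l')(s) = Mul(Add(-2, s), 5) = Add(-10, Mul(5, s)))
Function('t')(E) = Mul(Pow(Add(3, E), -1), Add(4, E)) (Function('t')(E) = Mul(Add(4, E), Pow(Add(3, E), -1)) = Mul(Pow(Add(3, E), -1), Add(4, E)))
Function('X')(R, q) = Add(-5, R)
Mul(Mul(-2, Add(5, 3)), Add(Function('X')(2, Function('l')(-5)), Function('t')(-1))) = Mul(Mul(-2, Add(5, 3)), Add(Add(-5, 2), Mul(Pow(Add(3, -1), -1), Add(4, -1)))) = Mul(Mul(-2, 8), Add(-3, Mul(Pow(2, -1), 3))) = Mul(-16, Add(-3, Mul(Rational(1, 2), 3))) = Mul(-16, Add(-3, Rational(3, 2))) = Mul(-16, Rational(-3, 2)) = 24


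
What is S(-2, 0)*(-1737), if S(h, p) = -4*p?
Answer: 0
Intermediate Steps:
S(-2, 0)*(-1737) = -4*0*(-1737) = 0*(-1737) = 0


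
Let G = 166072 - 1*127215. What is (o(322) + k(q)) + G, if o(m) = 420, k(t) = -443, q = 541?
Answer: 38834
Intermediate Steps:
G = 38857 (G = 166072 - 127215 = 38857)
(o(322) + k(q)) + G = (420 - 443) + 38857 = -23 + 38857 = 38834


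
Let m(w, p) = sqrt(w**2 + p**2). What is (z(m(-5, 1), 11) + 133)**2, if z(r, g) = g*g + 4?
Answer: 66564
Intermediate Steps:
m(w, p) = sqrt(p**2 + w**2)
z(r, g) = 4 + g**2 (z(r, g) = g**2 + 4 = 4 + g**2)
(z(m(-5, 1), 11) + 133)**2 = ((4 + 11**2) + 133)**2 = ((4 + 121) + 133)**2 = (125 + 133)**2 = 258**2 = 66564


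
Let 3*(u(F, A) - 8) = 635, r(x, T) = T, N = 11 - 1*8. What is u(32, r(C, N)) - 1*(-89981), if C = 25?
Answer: 270602/3 ≈ 90201.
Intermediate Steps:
N = 3 (N = 11 - 8 = 3)
u(F, A) = 659/3 (u(F, A) = 8 + (1/3)*635 = 8 + 635/3 = 659/3)
u(32, r(C, N)) - 1*(-89981) = 659/3 - 1*(-89981) = 659/3 + 89981 = 270602/3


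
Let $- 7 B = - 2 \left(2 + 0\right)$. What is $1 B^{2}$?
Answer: $\frac{16}{49} \approx 0.32653$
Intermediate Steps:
$B = \frac{4}{7}$ ($B = - \frac{\left(-2\right) \left(2 + 0\right)}{7} = - \frac{\left(-2\right) 2}{7} = \left(- \frac{1}{7}\right) \left(-4\right) = \frac{4}{7} \approx 0.57143$)
$1 B^{2} = 1 \left(\frac{4}{7}\right)^{2} = 1 \cdot \frac{16}{49} = \frac{16}{49}$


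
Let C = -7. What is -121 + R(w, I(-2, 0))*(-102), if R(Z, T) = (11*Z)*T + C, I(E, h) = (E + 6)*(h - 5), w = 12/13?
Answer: 276989/13 ≈ 21307.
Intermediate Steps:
w = 12/13 (w = 12*(1/13) = 12/13 ≈ 0.92308)
I(E, h) = (-5 + h)*(6 + E) (I(E, h) = (6 + E)*(-5 + h) = (-5 + h)*(6 + E))
R(Z, T) = -7 + 11*T*Z (R(Z, T) = (11*Z)*T - 7 = 11*T*Z - 7 = -7 + 11*T*Z)
-121 + R(w, I(-2, 0))*(-102) = -121 + (-7 + 11*(-30 - 5*(-2) + 6*0 - 2*0)*(12/13))*(-102) = -121 + (-7 + 11*(-30 + 10 + 0 + 0)*(12/13))*(-102) = -121 + (-7 + 11*(-20)*(12/13))*(-102) = -121 + (-7 - 2640/13)*(-102) = -121 - 2731/13*(-102) = -121 + 278562/13 = 276989/13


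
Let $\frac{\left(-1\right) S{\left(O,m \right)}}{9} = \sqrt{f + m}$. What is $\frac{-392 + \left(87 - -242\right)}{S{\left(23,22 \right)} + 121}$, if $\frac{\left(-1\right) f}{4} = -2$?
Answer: $- \frac{7623}{12211} - \frac{567 \sqrt{30}}{12211} \approx -0.8786$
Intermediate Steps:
$f = 8$ ($f = \left(-4\right) \left(-2\right) = 8$)
$S{\left(O,m \right)} = - 9 \sqrt{8 + m}$
$\frac{-392 + \left(87 - -242\right)}{S{\left(23,22 \right)} + 121} = \frac{-392 + \left(87 - -242\right)}{- 9 \sqrt{8 + 22} + 121} = \frac{-392 + \left(87 + 242\right)}{- 9 \sqrt{30} + 121} = \frac{-392 + 329}{121 - 9 \sqrt{30}} = - \frac{63}{121 - 9 \sqrt{30}}$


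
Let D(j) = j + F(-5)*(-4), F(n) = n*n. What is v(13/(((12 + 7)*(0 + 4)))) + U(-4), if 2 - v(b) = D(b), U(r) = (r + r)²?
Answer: 12603/76 ≈ 165.83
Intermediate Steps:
F(n) = n²
U(r) = 4*r² (U(r) = (2*r)² = 4*r²)
D(j) = -100 + j (D(j) = j + (-5)²*(-4) = j + 25*(-4) = j - 100 = -100 + j)
v(b) = 102 - b (v(b) = 2 - (-100 + b) = 2 + (100 - b) = 102 - b)
v(13/(((12 + 7)*(0 + 4)))) + U(-4) = (102 - 13/((12 + 7)*(0 + 4))) + 4*(-4)² = (102 - 13/(19*4)) + 4*16 = (102 - 13/76) + 64 = 7739/76 + 64 = 12603/76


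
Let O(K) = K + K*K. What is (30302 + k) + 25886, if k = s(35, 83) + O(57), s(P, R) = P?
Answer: 59529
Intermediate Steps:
O(K) = K + K²
k = 3341 (k = 35 + 57*(1 + 57) = 35 + 57*58 = 35 + 3306 = 3341)
(30302 + k) + 25886 = (30302 + 3341) + 25886 = 33643 + 25886 = 59529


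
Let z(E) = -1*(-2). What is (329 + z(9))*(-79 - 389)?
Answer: -154908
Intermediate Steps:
z(E) = 2
(329 + z(9))*(-79 - 389) = (329 + 2)*(-79 - 389) = 331*(-468) = -154908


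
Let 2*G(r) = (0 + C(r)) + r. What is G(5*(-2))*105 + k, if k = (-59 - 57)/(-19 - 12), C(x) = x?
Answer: -32434/31 ≈ -1046.3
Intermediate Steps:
k = 116/31 (k = -116/(-31) = -116*(-1/31) = 116/31 ≈ 3.7419)
G(r) = r (G(r) = ((0 + r) + r)/2 = (r + r)/2 = (2*r)/2 = r)
G(5*(-2))*105 + k = (5*(-2))*105 + 116/31 = -10*105 + 116/31 = -1050 + 116/31 = -32434/31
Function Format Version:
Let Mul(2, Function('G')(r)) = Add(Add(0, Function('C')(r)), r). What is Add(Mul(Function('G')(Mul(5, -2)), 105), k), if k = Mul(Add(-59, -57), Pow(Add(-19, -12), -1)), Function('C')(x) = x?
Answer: Rational(-32434, 31) ≈ -1046.3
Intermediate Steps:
k = Rational(116, 31) (k = Mul(-116, Pow(-31, -1)) = Mul(-116, Rational(-1, 31)) = Rational(116, 31) ≈ 3.7419)
Function('G')(r) = r (Function('G')(r) = Mul(Rational(1, 2), Add(Add(0, r), r)) = Mul(Rational(1, 2), Add(r, r)) = Mul(Rational(1, 2), Mul(2, r)) = r)
Add(Mul(Function('G')(Mul(5, -2)), 105), k) = Add(Mul(Mul(5, -2), 105), Rational(116, 31)) = Add(Mul(-10, 105), Rational(116, 31)) = Add(-1050, Rational(116, 31)) = Rational(-32434, 31)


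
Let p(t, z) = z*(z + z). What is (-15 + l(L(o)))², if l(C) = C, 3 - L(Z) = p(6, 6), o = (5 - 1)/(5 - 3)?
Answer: 7056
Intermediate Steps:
o = 2 (o = 4/2 = 4*(½) = 2)
p(t, z) = 2*z² (p(t, z) = z*(2*z) = 2*z²)
L(Z) = -69 (L(Z) = 3 - 2*6² = 3 - 2*36 = 3 - 1*72 = 3 - 72 = -69)
(-15 + l(L(o)))² = (-15 - 69)² = (-84)² = 7056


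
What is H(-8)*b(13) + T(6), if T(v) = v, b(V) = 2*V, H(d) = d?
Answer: -202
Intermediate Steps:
H(-8)*b(13) + T(6) = -16*13 + 6 = -8*26 + 6 = -208 + 6 = -202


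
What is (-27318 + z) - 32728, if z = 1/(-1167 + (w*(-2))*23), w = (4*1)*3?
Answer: -103219075/1719 ≈ -60046.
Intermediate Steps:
w = 12 (w = 4*3 = 12)
z = -1/1719 (z = 1/(-1167 + (12*(-2))*23) = 1/(-1167 - 24*23) = 1/(-1167 - 552) = 1/(-1719) = -1/1719 ≈ -0.00058173)
(-27318 + z) - 32728 = (-27318 - 1/1719) - 32728 = -46959643/1719 - 32728 = -103219075/1719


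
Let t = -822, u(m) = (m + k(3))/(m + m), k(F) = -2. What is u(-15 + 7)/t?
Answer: -5/6576 ≈ -0.00076034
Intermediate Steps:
u(m) = (-2 + m)/(2*m) (u(m) = (m - 2)/(m + m) = (-2 + m)/((2*m)) = (-2 + m)*(1/(2*m)) = (-2 + m)/(2*m))
u(-15 + 7)/t = ((-2 + (-15 + 7))/(2*(-15 + 7)))/(-822) = ((½)*(-2 - 8)/(-8))*(-1/822) = ((½)*(-⅛)*(-10))*(-1/822) = (5/8)*(-1/822) = -5/6576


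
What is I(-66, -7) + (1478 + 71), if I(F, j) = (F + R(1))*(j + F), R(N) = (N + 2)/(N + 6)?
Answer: 44350/7 ≈ 6335.7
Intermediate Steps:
R(N) = (2 + N)/(6 + N)
I(F, j) = (3/7 + F)*(F + j) (I(F, j) = (F + (2 + 1)/(6 + 1))*(j + F) = (F + 3/7)*(F + j) = (3/7 + F)*(F + j))
I(-66, -7) + (1478 + 71) = ((-66)**2 + (3/7)*(-66) + (3/7)*(-7) - 66*(-7)) + (1478 + 71) = (4356 - 198/7 - 3 + 462) + 1549 = 33507/7 + 1549 = 44350/7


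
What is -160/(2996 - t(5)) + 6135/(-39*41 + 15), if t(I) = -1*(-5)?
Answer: -2067025/526416 ≈ -3.9266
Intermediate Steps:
t(I) = 5
-160/(2996 - t(5)) + 6135/(-39*41 + 15) = -160/(2996 - 1*5) + 6135/(-39*41 + 15) = -160/(2996 - 5) + 6135/(-1599 + 15) = -160/2991 + 6135/(-1584) = -160*1/2991 + 6135*(-1/1584) = -160/2991 - 2045/528 = -2067025/526416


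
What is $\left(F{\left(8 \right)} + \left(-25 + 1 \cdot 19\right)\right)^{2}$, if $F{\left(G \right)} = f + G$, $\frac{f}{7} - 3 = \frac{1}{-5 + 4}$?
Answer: $256$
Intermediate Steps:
$f = 14$ ($f = 21 + \frac{7}{-5 + 4} = 21 + \frac{7}{-1} = 21 + 7 \left(-1\right) = 21 - 7 = 14$)
$F{\left(G \right)} = 14 + G$
$\left(F{\left(8 \right)} + \left(-25 + 1 \cdot 19\right)\right)^{2} = \left(\left(14 + 8\right) + \left(-25 + 1 \cdot 19\right)\right)^{2} = \left(22 + \left(-25 + 19\right)\right)^{2} = \left(22 - 6\right)^{2} = 16^{2} = 256$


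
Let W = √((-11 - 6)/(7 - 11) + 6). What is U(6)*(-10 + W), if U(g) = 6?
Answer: -60 + 3*√41 ≈ -40.791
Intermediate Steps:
W = √41/2 (W = √(-17/(-4) + 6) = √(-17*(-¼) + 6) = √(17/4 + 6) = √(41/4) = √41/2 ≈ 3.2016)
U(6)*(-10 + W) = 6*(-10 + √41/2) = -60 + 3*√41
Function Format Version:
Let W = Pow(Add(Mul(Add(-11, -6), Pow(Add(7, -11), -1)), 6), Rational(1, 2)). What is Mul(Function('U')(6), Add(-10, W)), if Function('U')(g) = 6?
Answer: Add(-60, Mul(3, Pow(41, Rational(1, 2)))) ≈ -40.791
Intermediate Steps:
W = Mul(Rational(1, 2), Pow(41, Rational(1, 2))) (W = Pow(Add(Mul(-17, Pow(-4, -1)), 6), Rational(1, 2)) = Pow(Add(Mul(-17, Rational(-1, 4)), 6), Rational(1, 2)) = Pow(Add(Rational(17, 4), 6), Rational(1, 2)) = Pow(Rational(41, 4), Rational(1, 2)) = Mul(Rational(1, 2), Pow(41, Rational(1, 2))) ≈ 3.2016)
Mul(Function('U')(6), Add(-10, W)) = Mul(6, Add(-10, Mul(Rational(1, 2), Pow(41, Rational(1, 2))))) = Add(-60, Mul(3, Pow(41, Rational(1, 2))))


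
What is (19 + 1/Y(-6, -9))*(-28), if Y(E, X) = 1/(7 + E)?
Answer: -560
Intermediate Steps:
(19 + 1/Y(-6, -9))*(-28) = (19 + 1/(1/(7 - 6)))*(-28) = (19 + 1/(1/1))*(-28) = (19 + 1/1)*(-28) = (19 + 1)*(-28) = 20*(-28) = -560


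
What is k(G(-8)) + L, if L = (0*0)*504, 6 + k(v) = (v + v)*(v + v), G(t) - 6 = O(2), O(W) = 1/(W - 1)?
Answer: 190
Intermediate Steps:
O(W) = 1/(-1 + W)
G(t) = 7 (G(t) = 6 + 1/(-1 + 2) = 6 + 1/1 = 6 + 1 = 7)
k(v) = -6 + 4*v² (k(v) = -6 + (v + v)*(v + v) = -6 + (2*v)*(2*v) = -6 + 4*v²)
L = 0 (L = 0*504 = 0)
k(G(-8)) + L = (-6 + 4*7²) + 0 = (-6 + 4*49) + 0 = (-6 + 196) + 0 = 190 + 0 = 190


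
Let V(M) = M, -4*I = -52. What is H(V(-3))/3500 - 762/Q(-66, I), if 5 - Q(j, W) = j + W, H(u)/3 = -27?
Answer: -1335849/101500 ≈ -13.161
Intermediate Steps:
I = 13 (I = -¼*(-52) = 13)
H(u) = -81 (H(u) = 3*(-27) = -81)
Q(j, W) = 5 - W - j (Q(j, W) = 5 - (j + W) = 5 - (W + j) = 5 + (-W - j) = 5 - W - j)
H(V(-3))/3500 - 762/Q(-66, I) = -81/3500 - 762/(5 - 1*13 - 1*(-66)) = -81*1/3500 - 762/(5 - 13 + 66) = -81/3500 - 762/58 = -81/3500 - 762*1/58 = -81/3500 - 381/29 = -1335849/101500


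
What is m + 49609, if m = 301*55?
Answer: 66164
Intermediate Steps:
m = 16555
m + 49609 = 16555 + 49609 = 66164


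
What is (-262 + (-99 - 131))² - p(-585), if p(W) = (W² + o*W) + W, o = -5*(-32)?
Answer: -5976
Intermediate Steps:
o = 160
p(W) = W² + 161*W (p(W) = (W² + 160*W) + W = W² + 161*W)
(-262 + (-99 - 131))² - p(-585) = (-262 + (-99 - 131))² - (-585)*(161 - 585) = (-262 - 230)² - (-585)*(-424) = (-492)² - 1*248040 = 242064 - 248040 = -5976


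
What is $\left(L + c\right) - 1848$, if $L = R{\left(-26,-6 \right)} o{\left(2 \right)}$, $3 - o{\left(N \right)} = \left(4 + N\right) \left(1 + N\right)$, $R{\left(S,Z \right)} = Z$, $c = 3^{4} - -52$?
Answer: $-1625$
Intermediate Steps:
$c = 133$ ($c = 81 + 52 = 133$)
$o{\left(N \right)} = 3 - \left(1 + N\right) \left(4 + N\right)$ ($o{\left(N \right)} = 3 - \left(4 + N\right) \left(1 + N\right) = 3 - \left(1 + N\right) \left(4 + N\right)$)
$L = 90$ ($L = - 6 \left(-1 - 2^{2} - 10\right) = - 6 \left(-1 - 4 - 10\right) = \left(-6\right) \left(-15\right) = 90$)
$\left(L + c\right) - 1848 = \left(90 + 133\right) - 1848 = 223 - 1848 = -1625$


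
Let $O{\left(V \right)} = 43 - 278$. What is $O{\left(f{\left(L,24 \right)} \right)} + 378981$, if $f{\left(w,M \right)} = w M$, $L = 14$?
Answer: $378746$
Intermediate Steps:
$f{\left(w,M \right)} = M w$
$O{\left(V \right)} = -235$ ($O{\left(V \right)} = 43 - 278 = -235$)
$O{\left(f{\left(L,24 \right)} \right)} + 378981 = -235 + 378981 = 378746$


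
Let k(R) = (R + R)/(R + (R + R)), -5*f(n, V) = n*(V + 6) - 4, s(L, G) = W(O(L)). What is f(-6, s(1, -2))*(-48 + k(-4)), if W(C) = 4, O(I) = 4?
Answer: -9088/15 ≈ -605.87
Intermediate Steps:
s(L, G) = 4
f(n, V) = 4/5 - n*(6 + V)/5 (f(n, V) = -(n*(V + 6) - 4)/5 = -(n*(6 + V) - 4)/5 = -(-4 + n*(6 + V))/5 = 4/5 - n*(6 + V)/5)
k(R) = 2/3 (k(R) = (2*R)/(R + 2*R) = (2*R)/((3*R)) = (2*R)*(1/(3*R)) = 2/3)
f(-6, s(1, -2))*(-48 + k(-4)) = (4/5 - 6/5*(-6) - 1/5*4*(-6))*(-48 + 2/3) = (4/5 + 36/5 + 24/5)*(-142/3) = (64/5)*(-142/3) = -9088/15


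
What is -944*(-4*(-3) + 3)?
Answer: -14160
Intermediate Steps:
-944*(-4*(-3) + 3) = -944*(12 + 3) = -944*15 = -14160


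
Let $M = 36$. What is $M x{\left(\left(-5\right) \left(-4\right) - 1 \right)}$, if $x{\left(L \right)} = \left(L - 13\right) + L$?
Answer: $900$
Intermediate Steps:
$x{\left(L \right)} = -13 + 2 L$ ($x{\left(L \right)} = \left(-13 + L\right) + L = -13 + 2 L$)
$M x{\left(\left(-5\right) \left(-4\right) - 1 \right)} = 36 \left(-13 + 2 \left(\left(-5\right) \left(-4\right) - 1\right)\right) = 36 \left(-13 + 2 \left(20 - 1\right)\right) = 36 \left(-13 + 2 \cdot 19\right) = 36 \left(-13 + 38\right) = 36 \cdot 25 = 900$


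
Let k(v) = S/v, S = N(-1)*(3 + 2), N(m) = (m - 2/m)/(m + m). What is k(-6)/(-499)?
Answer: -5/5988 ≈ -0.00083500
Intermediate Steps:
N(m) = (m - 2/m)/(2*m) (N(m) = (m - 2/m)/((2*m)) = (m - 2/m)*(1/(2*m)) = (m - 2/m)/(2*m))
S = -5/2 (S = (½ - 1/(-1)²)*(3 + 2) = (½ - 1*1)*5 = (½ - 1)*5 = -½*5 = -5/2 ≈ -2.5000)
k(v) = -5/(2*v)
k(-6)/(-499) = -5/2/(-6)/(-499) = -5/2*(-⅙)*(-1/499) = (5/12)*(-1/499) = -5/5988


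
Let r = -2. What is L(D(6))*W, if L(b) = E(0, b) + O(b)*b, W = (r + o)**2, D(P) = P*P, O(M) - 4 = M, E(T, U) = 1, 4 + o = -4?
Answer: 144100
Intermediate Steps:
o = -8 (o = -4 - 4 = -8)
O(M) = 4 + M
D(P) = P**2
W = 100 (W = (-2 - 8)**2 = (-10)**2 = 100)
L(b) = 1 + b*(4 + b) (L(b) = 1 + (4 + b)*b = 1 + b*(4 + b))
L(D(6))*W = (1 + 6**2*(4 + 6**2))*100 = (1 + 36*(4 + 36))*100 = (1 + 36*40)*100 = (1 + 1440)*100 = 1441*100 = 144100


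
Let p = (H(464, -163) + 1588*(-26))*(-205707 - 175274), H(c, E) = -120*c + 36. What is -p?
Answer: -36929250292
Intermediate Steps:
H(c, E) = 36 - 120*c
p = 36929250292 (p = ((36 - 120*464) + 1588*(-26))*(-205707 - 175274) = ((36 - 55680) - 41288)*(-380981) = (-55644 - 41288)*(-380981) = -96932*(-380981) = 36929250292)
-p = -1*36929250292 = -36929250292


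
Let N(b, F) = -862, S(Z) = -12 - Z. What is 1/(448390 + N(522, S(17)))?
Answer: 1/447528 ≈ 2.2345e-6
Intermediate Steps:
1/(448390 + N(522, S(17))) = 1/(448390 - 862) = 1/447528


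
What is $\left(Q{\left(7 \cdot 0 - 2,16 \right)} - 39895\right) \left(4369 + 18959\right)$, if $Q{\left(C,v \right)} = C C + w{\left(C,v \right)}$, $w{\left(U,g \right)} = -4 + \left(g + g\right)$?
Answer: $-929924064$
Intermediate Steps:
$w{\left(U,g \right)} = -4 + 2 g$
$Q{\left(C,v \right)} = -4 + C^{2} + 2 v$ ($Q{\left(C,v \right)} = C C + \left(-4 + 2 v\right) = C^{2} + \left(-4 + 2 v\right) = -4 + C^{2} + 2 v$)
$\left(Q{\left(7 \cdot 0 - 2,16 \right)} - 39895\right) \left(4369 + 18959\right) = \left(\left(-4 + \left(7 \cdot 0 - 2\right)^{2} + 2 \cdot 16\right) - 39895\right) \left(4369 + 18959\right) = \left(\left(-4 + \left(0 - 2\right)^{2} + 32\right) - 39895\right) 23328 = \left(\left(-4 + \left(-2\right)^{2} + 32\right) - 39895\right) 23328 = \left(\left(-4 + 4 + 32\right) - 39895\right) 23328 = \left(32 - 39895\right) 23328 = \left(-39863\right) 23328 = -929924064$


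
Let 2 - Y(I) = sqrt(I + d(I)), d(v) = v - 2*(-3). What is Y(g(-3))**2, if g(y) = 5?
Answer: 4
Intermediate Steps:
d(v) = 6 + v (d(v) = v + 6 = 6 + v)
Y(I) = 2 - sqrt(6 + 2*I) (Y(I) = 2 - sqrt(I + (6 + I)) = 2 - sqrt(6 + 2*I))
Y(g(-3))**2 = (2 - sqrt(6 + 2*5))**2 = (2 - sqrt(6 + 10))**2 = (2 - sqrt(16))**2 = (2 - 1*4)**2 = (2 - 4)**2 = (-2)**2 = 4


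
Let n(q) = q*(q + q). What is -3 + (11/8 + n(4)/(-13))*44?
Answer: -1321/26 ≈ -50.808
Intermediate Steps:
n(q) = 2*q² (n(q) = q*(2*q) = 2*q²)
-3 + (11/8 + n(4)/(-13))*44 = -3 + (11/8 + (2*4²)/(-13))*44 = -3 + (11*(⅛) + (2*16)*(-1/13))*44 = -3 + (11/8 + 32*(-1/13))*44 = -3 + (11/8 - 32/13)*44 = -3 - 113/104*44 = -3 - 1243/26 = -1321/26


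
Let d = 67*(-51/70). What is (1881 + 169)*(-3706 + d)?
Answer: -53881585/7 ≈ -7.6974e+6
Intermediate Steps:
d = -3417/70 (d = 67*(-51*1/70) = 67*(-51/70) = -3417/70 ≈ -48.814)
(1881 + 169)*(-3706 + d) = (1881 + 169)*(-3706 - 3417/70) = 2050*(-262837/70) = -53881585/7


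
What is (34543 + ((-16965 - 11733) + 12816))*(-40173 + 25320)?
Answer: -277171833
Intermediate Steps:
(34543 + ((-16965 - 11733) + 12816))*(-40173 + 25320) = (34543 + (-28698 + 12816))*(-14853) = (34543 - 15882)*(-14853) = 18661*(-14853) = -277171833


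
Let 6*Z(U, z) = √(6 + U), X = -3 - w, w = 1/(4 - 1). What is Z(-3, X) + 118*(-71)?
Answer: -8378 + √3/6 ≈ -8377.7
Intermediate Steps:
w = ⅓ (w = 1/3 = ⅓ ≈ 0.33333)
X = -10/3 (X = -3 - 1*⅓ = -3 - ⅓ = -10/3 ≈ -3.3333)
Z(U, z) = √(6 + U)/6
Z(-3, X) + 118*(-71) = √(6 - 3)/6 + 118*(-71) = √3/6 - 8378 = -8378 + √3/6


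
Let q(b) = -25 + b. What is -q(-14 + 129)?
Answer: -90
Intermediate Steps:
-q(-14 + 129) = -(-25 + (-14 + 129)) = -(-25 + 115) = -1*90 = -90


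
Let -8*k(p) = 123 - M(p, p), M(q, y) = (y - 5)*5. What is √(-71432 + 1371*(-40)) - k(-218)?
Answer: 619/4 + 8*I*√1973 ≈ 154.75 + 355.35*I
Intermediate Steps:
M(q, y) = -25 + 5*y (M(q, y) = (-5 + y)*5 = -25 + 5*y)
k(p) = -37/2 + 5*p/8 (k(p) = -(123 - (-25 + 5*p))/8 = -(123 + (25 - 5*p))/8 = -(148 - 5*p)/8 = -37/2 + 5*p/8)
√(-71432 + 1371*(-40)) - k(-218) = √(-71432 + 1371*(-40)) - (-37/2 + (5/8)*(-218)) = √(-71432 - 54840) - (-37/2 - 545/4) = √(-126272) - 1*(-619/4) = 8*I*√1973 + 619/4 = 619/4 + 8*I*√1973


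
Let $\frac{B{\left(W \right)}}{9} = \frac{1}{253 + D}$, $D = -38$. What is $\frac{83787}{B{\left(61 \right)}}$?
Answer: $\frac{6004735}{3} \approx 2.0016 \cdot 10^{6}$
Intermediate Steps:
$B{\left(W \right)} = \frac{9}{215}$ ($B{\left(W \right)} = \frac{9}{253 - 38} = \frac{9}{215}$)
$\frac{83787}{B{\left(61 \right)}} = \frac{83787}{\frac{9}{215}} = 83787 \cdot \frac{215}{9} = \frac{6004735}{3}$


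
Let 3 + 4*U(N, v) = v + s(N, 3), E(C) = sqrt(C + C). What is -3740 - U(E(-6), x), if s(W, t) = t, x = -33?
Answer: -14927/4 ≈ -3731.8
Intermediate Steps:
E(C) = sqrt(2)*sqrt(C) (E(C) = sqrt(2*C) = sqrt(2)*sqrt(C))
U(N, v) = v/4 (U(N, v) = -3/4 + (v + 3)/4 = -3/4 + (3 + v)/4 = -3/4 + (3/4 + v/4) = v/4)
-3740 - U(E(-6), x) = -3740 - (-33)/4 = -3740 - 1*(-33/4) = -3740 + 33/4 = -14927/4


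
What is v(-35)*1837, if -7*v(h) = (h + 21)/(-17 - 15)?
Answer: -1837/16 ≈ -114.81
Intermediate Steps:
v(h) = 3/32 + h/224 (v(h) = -(h + 21)/(7*(-17 - 15)) = -(21 + h)/(7*(-32)) = -(21 + h)*(-1)/(7*32) = -(-21/32 - h/32)/7 = 3/32 + h/224)
v(-35)*1837 = (3/32 + (1/224)*(-35))*1837 = (3/32 - 5/32)*1837 = -1/16*1837 = -1837/16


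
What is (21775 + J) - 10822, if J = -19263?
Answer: -8310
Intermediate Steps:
(21775 + J) - 10822 = (21775 - 19263) - 10822 = 2512 - 10822 = -8310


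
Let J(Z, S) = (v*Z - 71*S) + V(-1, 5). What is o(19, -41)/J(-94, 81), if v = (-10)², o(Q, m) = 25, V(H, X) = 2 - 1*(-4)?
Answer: -5/3029 ≈ -0.0016507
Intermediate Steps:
V(H, X) = 6 (V(H, X) = 2 + 4 = 6)
v = 100
J(Z, S) = 6 - 71*S + 100*Z (J(Z, S) = (100*Z - 71*S) + 6 = (-71*S + 100*Z) + 6 = 6 - 71*S + 100*Z)
o(19, -41)/J(-94, 81) = 25/(6 - 71*81 + 100*(-94)) = 25/(6 - 5751 - 9400) = 25/(-15145) = 25*(-1/15145) = -5/3029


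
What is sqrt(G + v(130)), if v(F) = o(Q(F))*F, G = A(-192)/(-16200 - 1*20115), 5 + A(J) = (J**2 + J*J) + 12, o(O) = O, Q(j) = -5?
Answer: I*sqrt(3821707479)/2421 ≈ 25.535*I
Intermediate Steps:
A(J) = 7 + 2*J**2 (A(J) = -5 + ((J**2 + J*J) + 12) = -5 + ((J**2 + J**2) + 12) = -5 + (2*J**2 + 12) = -5 + (12 + 2*J**2) = 7 + 2*J**2)
G = -14747/7263 (G = (7 + 2*(-192)**2)/(-16200 - 1*20115) = (7 + 2*36864)/(-16200 - 20115) = (7 + 73728)/(-36315) = 73735*(-1/36315) = -14747/7263 ≈ -2.0304)
v(F) = -5*F
sqrt(G + v(130)) = sqrt(-14747/7263 - 5*130) = sqrt(-14747/7263 - 650) = sqrt(-4735697/7263) = I*sqrt(3821707479)/2421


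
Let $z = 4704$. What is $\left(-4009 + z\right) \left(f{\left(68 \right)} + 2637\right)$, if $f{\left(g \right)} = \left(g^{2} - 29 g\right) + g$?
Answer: $3723115$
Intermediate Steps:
$f{\left(g \right)} = g^{2} - 28 g$
$\left(-4009 + z\right) \left(f{\left(68 \right)} + 2637\right) = \left(-4009 + 4704\right) \left(68 \left(-28 + 68\right) + 2637\right) = 695 \left(68 \cdot 40 + 2637\right) = 695 \left(2720 + 2637\right) = 695 \cdot 5357 = 3723115$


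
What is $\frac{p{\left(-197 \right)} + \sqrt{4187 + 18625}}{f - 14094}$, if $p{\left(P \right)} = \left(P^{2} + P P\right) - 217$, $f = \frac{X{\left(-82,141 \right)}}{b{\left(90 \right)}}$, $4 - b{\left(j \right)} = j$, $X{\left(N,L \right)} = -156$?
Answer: $- \frac{3328243}{605964} - \frac{43 \sqrt{5703}}{302982} \approx -5.5032$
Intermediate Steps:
$b{\left(j \right)} = 4 - j$
$f = \frac{78}{43}$ ($f = - \frac{156}{4 - 90} = - \frac{156}{-86} = \left(-156\right) \left(- \frac{1}{86}\right) = \frac{78}{43} \approx 1.814$)
$p{\left(P \right)} = -217 + 2 P^{2}$ ($p{\left(P \right)} = \left(P^{2} + P^{2}\right) - 217 = 2 P^{2} - 217 = -217 + 2 P^{2}$)
$\frac{p{\left(-197 \right)} + \sqrt{4187 + 18625}}{f - 14094} = \frac{\left(-217 + 2 \left(-197\right)^{2}\right) + \sqrt{4187 + 18625}}{\frac{78}{43} - 14094} = \frac{\left(-217 + 2 \cdot 38809\right) + \sqrt{22812}}{- \frac{605964}{43}} = \left(\left(-217 + 77618\right) + 2 \sqrt{5703}\right) \left(- \frac{43}{605964}\right) = \left(77401 + 2 \sqrt{5703}\right) \left(- \frac{43}{605964}\right) = - \frac{3328243}{605964} - \frac{43 \sqrt{5703}}{302982}$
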